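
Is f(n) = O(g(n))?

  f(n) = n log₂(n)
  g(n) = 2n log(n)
True

f(n) = n log₂(n) and g(n) = 2n log(n) are both O(n log n).
Big-O permits equal growth rates (f ≤ c·g for some c), so f(n) = O(g(n)) is true.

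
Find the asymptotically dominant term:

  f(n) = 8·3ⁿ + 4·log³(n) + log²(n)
8·3ⁿ

Looking at each term:
  - 8·3ⁿ is O(3ⁿ)
  - 4·log³(n) is O(log³ n)
  - log²(n) is O(log² n)

The term 8·3ⁿ (O(3ⁿ)) grows fastest and dominates all others.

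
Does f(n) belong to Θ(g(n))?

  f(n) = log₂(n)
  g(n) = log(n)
True

f(n) = log₂(n) and g(n) = log(n) are both O(log n).
Since they have the same asymptotic growth rate, f(n) = Θ(g(n)) is true.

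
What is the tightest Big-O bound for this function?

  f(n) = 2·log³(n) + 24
O(log³ n)

The dominant term in 2·log³(n) + 24 is 2·log³(n), which is Θ(log³ n).
Lower-order terms (24) are asymptotically negligible.
Constants are absorbed, so the tightest bound is O(log³ n).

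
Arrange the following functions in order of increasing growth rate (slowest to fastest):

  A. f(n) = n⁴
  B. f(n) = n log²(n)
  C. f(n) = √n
C < B < A

Comparing growth rates:
C = √n is O(√n)
B = n log²(n) is O(n log² n)
A = n⁴ is O(n⁴)

Therefore, the order from slowest to fastest is: C < B < A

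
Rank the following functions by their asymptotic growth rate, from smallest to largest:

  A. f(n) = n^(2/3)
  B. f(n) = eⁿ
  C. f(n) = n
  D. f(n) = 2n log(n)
A < C < D < B

Comparing growth rates:
A = n^(2/3) is O(n^(2/3))
C = n is O(n)
D = 2n log(n) is O(n log n)
B = eⁿ is O(eⁿ)

Therefore, the order from slowest to fastest is: A < C < D < B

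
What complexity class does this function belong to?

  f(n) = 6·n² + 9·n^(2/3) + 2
O(n²)

The dominant term in 6·n² + 9·n^(2/3) + 2 is 6·n², which is Θ(n²).
Lower-order terms (9·n^(2/3), 2) are asymptotically negligible.
Constants are absorbed, so the tightest bound is O(n²).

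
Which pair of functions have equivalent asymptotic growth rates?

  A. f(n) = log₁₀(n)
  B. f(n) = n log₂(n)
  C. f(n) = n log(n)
B and C

Examining each function:
  A. log₁₀(n) is O(log n)
  B. n log₂(n) is O(n log n)
  C. n log(n) is O(n log n)

Functions B and C both have the same complexity class.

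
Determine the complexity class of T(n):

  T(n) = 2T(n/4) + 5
Θ(n^log₄(2))

Master Theorem: a = 2, b = 4, f(n) = 5.
Compute the critical exponent d = log₄(2) = 0.500.
Compare f(n) = Θ(1) against n^d:
  k = 0 < d = 0.500, so f(n) = O(n^(d-ε)) — Case 1.
  The recursion cost dominates: T(n) = Θ(n^d) = Θ(n^log₄(2)).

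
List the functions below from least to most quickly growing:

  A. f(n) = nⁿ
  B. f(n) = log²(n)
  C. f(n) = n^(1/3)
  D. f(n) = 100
D < B < C < A

Comparing growth rates:
D = 100 is O(1)
B = log²(n) is O(log² n)
C = n^(1/3) is O(n^(1/3))
A = nⁿ is O(nⁿ)

Therefore, the order from slowest to fastest is: D < B < C < A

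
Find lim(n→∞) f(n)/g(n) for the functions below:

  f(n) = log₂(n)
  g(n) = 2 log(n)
1/(2*log(2))

Since log₂(n) and 2 log(n) have the same growth rate (O(log n)),
the ratio converges to a constant: 1/(2*log(2)).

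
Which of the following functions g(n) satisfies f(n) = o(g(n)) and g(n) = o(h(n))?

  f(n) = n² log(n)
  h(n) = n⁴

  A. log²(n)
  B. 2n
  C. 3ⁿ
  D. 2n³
D

We need g(n) with n² log(n) = o(g(n)) and g(n) = o(n⁴), i.e. O(n² log n) ≺ g ≺ O(n⁴).
Check each option:
  A. log²(n) — O(log² n) does not grow strictly faster than f(n)
  B. 2n — O(n) does not grow strictly faster than f(n)
  C. 3ⁿ — O(3ⁿ) does not grow strictly slower than h(n)
  D. 2n³ — O(n³) is strictly between O(n² log n) and O(n⁴) ✓

Only option D (2n³) lies strictly between.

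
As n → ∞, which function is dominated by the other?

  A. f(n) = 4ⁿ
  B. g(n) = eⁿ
B

f(n) = 4ⁿ is O(4ⁿ), while g(n) = eⁿ is O(eⁿ).
Since O(eⁿ) grows slower than O(4ⁿ), g(n) is dominated.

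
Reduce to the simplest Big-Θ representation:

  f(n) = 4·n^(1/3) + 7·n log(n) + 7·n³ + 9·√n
Θ(n³)

Order the terms by growth rate: 4·n^(1/3) ≺ 9·√n ≺ 7·n log(n) ≺ 7·n³.
The fastest-growing term 7·n³ dominates as n → ∞; dropping its constant factor gives Θ(n³).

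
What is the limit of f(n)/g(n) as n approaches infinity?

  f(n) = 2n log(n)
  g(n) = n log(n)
2

Since 2n log(n) and n log(n) have the same growth rate (O(n log n)),
the ratio converges to a constant: 2.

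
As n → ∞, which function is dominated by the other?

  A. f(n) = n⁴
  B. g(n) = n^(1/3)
B

f(n) = n⁴ is O(n⁴), while g(n) = n^(1/3) is O(n^(1/3)).
Since O(n^(1/3)) grows slower than O(n⁴), g(n) is dominated.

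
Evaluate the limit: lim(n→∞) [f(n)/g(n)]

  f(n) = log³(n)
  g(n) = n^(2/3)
0

Since log³(n) (O(log³ n)) grows slower than n^(2/3) (O(n^(2/3))),
the ratio f(n)/g(n) → 0 as n → ∞.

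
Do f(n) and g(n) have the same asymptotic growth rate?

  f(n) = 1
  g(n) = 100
True

f(n) = 1 and g(n) = 100 are both O(1).
Since they have the same asymptotic growth rate, f(n) = Θ(g(n)) is true.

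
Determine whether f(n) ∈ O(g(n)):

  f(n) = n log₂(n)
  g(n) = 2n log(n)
True

f(n) = n log₂(n) and g(n) = 2n log(n) are both O(n log n).
Big-O permits equal growth rates (f ≤ c·g for some c), so f(n) = O(g(n)) is true.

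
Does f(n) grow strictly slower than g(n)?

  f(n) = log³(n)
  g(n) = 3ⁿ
True

f(n) = log³(n) is O(log³ n), and g(n) = 3ⁿ is O(3ⁿ).
Since O(log³ n) grows strictly slower than O(3ⁿ), f(n) = o(g(n)) is true.
This means lim(n→∞) f(n)/g(n) = 0.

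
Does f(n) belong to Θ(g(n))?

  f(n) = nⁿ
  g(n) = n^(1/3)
False

f(n) = nⁿ is O(nⁿ), and g(n) = n^(1/3) is O(n^(1/3)).
Since they have different growth rates, f(n) = Θ(g(n)) is false.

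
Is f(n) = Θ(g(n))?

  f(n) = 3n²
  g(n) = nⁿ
False

f(n) = 3n² is O(n²), and g(n) = nⁿ is O(nⁿ).
Since they have different growth rates, f(n) = Θ(g(n)) is false.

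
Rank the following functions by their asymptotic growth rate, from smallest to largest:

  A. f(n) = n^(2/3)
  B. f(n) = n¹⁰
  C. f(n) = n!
A < B < C

Comparing growth rates:
A = n^(2/3) is O(n^(2/3))
B = n¹⁰ is O(n¹⁰)
C = n! is O(n!)

Therefore, the order from slowest to fastest is: A < B < C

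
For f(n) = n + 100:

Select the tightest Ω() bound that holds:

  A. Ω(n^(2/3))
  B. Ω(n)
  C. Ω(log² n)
B

f(n) = n + 100 is Ω(n).
All listed options are valid Big-Ω bounds (lower bounds),
but Ω(n) is the tightest (largest valid bound).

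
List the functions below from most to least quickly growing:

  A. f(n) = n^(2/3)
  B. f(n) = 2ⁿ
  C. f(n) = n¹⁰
B > C > A

Comparing growth rates:
B = 2ⁿ is O(2ⁿ)
C = n¹⁰ is O(n¹⁰)
A = n^(2/3) is O(n^(2/3))

Therefore, the order from fastest to slowest is: B > C > A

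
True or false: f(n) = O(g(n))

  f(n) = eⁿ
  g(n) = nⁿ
True

f(n) = eⁿ is O(eⁿ), and g(n) = nⁿ is O(nⁿ).
Since O(eⁿ) ⊆ O(nⁿ) (f grows no faster than g), f(n) = O(g(n)) is true.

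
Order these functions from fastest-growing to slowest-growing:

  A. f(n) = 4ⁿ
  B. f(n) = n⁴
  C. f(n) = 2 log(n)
A > B > C

Comparing growth rates:
A = 4ⁿ is O(4ⁿ)
B = n⁴ is O(n⁴)
C = 2 log(n) is O(log n)

Therefore, the order from fastest to slowest is: A > B > C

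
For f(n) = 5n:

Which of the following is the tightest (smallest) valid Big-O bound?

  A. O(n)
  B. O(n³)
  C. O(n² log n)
A

f(n) = 5n is O(n).
All listed options are valid Big-O bounds (upper bounds),
but O(n) is the tightest (smallest valid bound).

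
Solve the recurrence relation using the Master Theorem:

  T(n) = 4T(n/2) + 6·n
Θ(n²)

Master Theorem: a = 4, b = 2, f(n) = 6·n.
Compute the critical exponent d = log₂(4) = 2.
Compare f(n) = Θ(n) against n^d:
  k = 1 < d = 2, so f(n) = O(n^(d-ε)) — Case 1.
  The recursion cost dominates: T(n) = Θ(n^d) = Θ(n²).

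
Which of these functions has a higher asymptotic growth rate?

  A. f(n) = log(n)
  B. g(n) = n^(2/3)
B

f(n) = log(n) is O(log n), while g(n) = n^(2/3) is O(n^(2/3)).
Since O(n^(2/3)) grows faster than O(log n), g(n) dominates.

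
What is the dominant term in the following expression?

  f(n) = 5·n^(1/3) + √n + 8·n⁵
8·n⁵

Looking at each term:
  - 5·n^(1/3) is O(n^(1/3))
  - √n is O(√n)
  - 8·n⁵ is O(n⁵)

The term 8·n⁵ (O(n⁵)) grows fastest and dominates all others.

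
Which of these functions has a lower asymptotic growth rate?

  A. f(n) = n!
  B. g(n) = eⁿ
B

f(n) = n! is O(n!), while g(n) = eⁿ is O(eⁿ).
Since O(eⁿ) grows slower than O(n!), g(n) is dominated.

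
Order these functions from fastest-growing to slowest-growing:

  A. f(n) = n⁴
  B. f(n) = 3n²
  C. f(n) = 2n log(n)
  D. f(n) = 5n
A > B > C > D

Comparing growth rates:
A = n⁴ is O(n⁴)
B = 3n² is O(n²)
C = 2n log(n) is O(n log n)
D = 5n is O(n)

Therefore, the order from fastest to slowest is: A > B > C > D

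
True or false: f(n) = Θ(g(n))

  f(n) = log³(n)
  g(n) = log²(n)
False

f(n) = log³(n) is O(log³ n), and g(n) = log²(n) is O(log² n).
Since they have different growth rates, f(n) = Θ(g(n)) is false.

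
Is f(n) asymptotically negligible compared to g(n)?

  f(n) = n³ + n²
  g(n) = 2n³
False

f(n) = n³ + n² is O(n³), and g(n) = 2n³ is O(n³).
Since they have the same growth rate, f(n) = o(g(n)) is false.
(f = o(g) requires f to grow strictly slower, not equal.)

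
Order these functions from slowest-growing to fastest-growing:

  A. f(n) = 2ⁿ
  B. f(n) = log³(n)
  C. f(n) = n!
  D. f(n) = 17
D < B < A < C

Comparing growth rates:
D = 17 is O(1)
B = log³(n) is O(log³ n)
A = 2ⁿ is O(2ⁿ)
C = n! is O(n!)

Therefore, the order from slowest to fastest is: D < B < A < C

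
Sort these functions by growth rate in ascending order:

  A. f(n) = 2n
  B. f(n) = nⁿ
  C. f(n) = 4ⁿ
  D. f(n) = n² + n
A < D < C < B

Comparing growth rates:
A = 2n is O(n)
D = n² + n is O(n²)
C = 4ⁿ is O(4ⁿ)
B = nⁿ is O(nⁿ)

Therefore, the order from slowest to fastest is: A < D < C < B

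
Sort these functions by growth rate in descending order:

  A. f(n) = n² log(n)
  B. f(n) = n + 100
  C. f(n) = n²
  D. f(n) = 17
A > C > B > D

Comparing growth rates:
A = n² log(n) is O(n² log n)
C = n² is O(n²)
B = n + 100 is O(n)
D = 17 is O(1)

Therefore, the order from fastest to slowest is: A > C > B > D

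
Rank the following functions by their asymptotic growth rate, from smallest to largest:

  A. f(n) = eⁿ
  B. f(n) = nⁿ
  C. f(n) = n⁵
C < A < B

Comparing growth rates:
C = n⁵ is O(n⁵)
A = eⁿ is O(eⁿ)
B = nⁿ is O(nⁿ)

Therefore, the order from slowest to fastest is: C < A < B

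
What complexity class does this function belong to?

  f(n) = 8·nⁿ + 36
O(nⁿ)

The dominant term in 8·nⁿ + 36 is 8·nⁿ, which is Θ(nⁿ).
Lower-order terms (36) are asymptotically negligible.
Constants are absorbed, so the tightest bound is O(nⁿ).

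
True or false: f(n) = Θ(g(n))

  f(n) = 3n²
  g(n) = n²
True

f(n) = 3n² and g(n) = n² are both O(n²).
Since they have the same asymptotic growth rate, f(n) = Θ(g(n)) is true.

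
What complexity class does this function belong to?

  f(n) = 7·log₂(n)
O(log n)

The dominant term in 7·log₂(n) is 7·log₂(n), which is Θ(log n).
Constants are absorbed, so the tightest bound is O(log n).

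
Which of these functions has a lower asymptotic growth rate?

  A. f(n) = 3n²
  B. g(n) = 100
B

f(n) = 3n² is O(n²), while g(n) = 100 is O(1).
Since O(1) grows slower than O(n²), g(n) is dominated.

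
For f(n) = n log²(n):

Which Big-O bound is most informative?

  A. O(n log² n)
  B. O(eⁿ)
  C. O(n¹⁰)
A

f(n) = n log²(n) is O(n log² n).
All listed options are valid Big-O bounds (upper bounds),
but O(n log² n) is the tightest (smallest valid bound).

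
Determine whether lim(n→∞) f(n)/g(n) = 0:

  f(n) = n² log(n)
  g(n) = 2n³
True

f(n) = n² log(n) is O(n² log n), and g(n) = 2n³ is O(n³).
Since O(n² log n) grows strictly slower than O(n³), f(n) = o(g(n)) is true.
This means lim(n→∞) f(n)/g(n) = 0.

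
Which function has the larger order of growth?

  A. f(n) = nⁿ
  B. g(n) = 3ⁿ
A

f(n) = nⁿ is O(nⁿ), while g(n) = 3ⁿ is O(3ⁿ).
Since O(nⁿ) grows faster than O(3ⁿ), f(n) dominates.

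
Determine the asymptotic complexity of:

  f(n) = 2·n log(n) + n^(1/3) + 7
O(n log n)

The dominant term in 2·n log(n) + n^(1/3) + 7 is 2·n log(n), which is Θ(n log n).
Lower-order terms (n^(1/3), 7) are asymptotically negligible.
Constants are absorbed, so the tightest bound is O(n log n).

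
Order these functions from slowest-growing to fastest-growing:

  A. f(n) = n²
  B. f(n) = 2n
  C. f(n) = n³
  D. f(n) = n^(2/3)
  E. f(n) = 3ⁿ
D < B < A < C < E

Comparing growth rates:
D = n^(2/3) is O(n^(2/3))
B = 2n is O(n)
A = n² is O(n²)
C = n³ is O(n³)
E = 3ⁿ is O(3ⁿ)

Therefore, the order from slowest to fastest is: D < B < A < C < E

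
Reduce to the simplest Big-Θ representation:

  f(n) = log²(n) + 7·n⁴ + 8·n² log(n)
Θ(n⁴)

Order the terms by growth rate: log²(n) ≺ 8·n² log(n) ≺ 7·n⁴.
The fastest-growing term 7·n⁴ dominates as n → ∞; dropping its constant factor gives Θ(n⁴).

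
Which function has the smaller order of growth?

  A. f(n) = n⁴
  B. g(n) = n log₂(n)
B

f(n) = n⁴ is O(n⁴), while g(n) = n log₂(n) is O(n log n).
Since O(n log n) grows slower than O(n⁴), g(n) is dominated.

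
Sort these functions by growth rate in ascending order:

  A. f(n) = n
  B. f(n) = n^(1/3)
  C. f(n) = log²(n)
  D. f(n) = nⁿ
C < B < A < D

Comparing growth rates:
C = log²(n) is O(log² n)
B = n^(1/3) is O(n^(1/3))
A = n is O(n)
D = nⁿ is O(nⁿ)

Therefore, the order from slowest to fastest is: C < B < A < D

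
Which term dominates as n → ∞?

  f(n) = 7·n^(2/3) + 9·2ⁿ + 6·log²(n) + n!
n!

Looking at each term:
  - 7·n^(2/3) is O(n^(2/3))
  - 9·2ⁿ is O(2ⁿ)
  - 6·log²(n) is O(log² n)
  - n! is O(n!)

The term n! (O(n!)) grows fastest and dominates all others.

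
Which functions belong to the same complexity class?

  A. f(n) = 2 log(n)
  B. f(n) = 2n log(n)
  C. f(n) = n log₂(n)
B and C

Examining each function:
  A. 2 log(n) is O(log n)
  B. 2n log(n) is O(n log n)
  C. n log₂(n) is O(n log n)

Functions B and C both have the same complexity class.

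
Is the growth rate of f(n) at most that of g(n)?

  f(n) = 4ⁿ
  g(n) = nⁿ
True

f(n) = 4ⁿ is O(4ⁿ), and g(n) = nⁿ is O(nⁿ).
Since O(4ⁿ) ⊆ O(nⁿ) (f grows no faster than g), f(n) = O(g(n)) is true.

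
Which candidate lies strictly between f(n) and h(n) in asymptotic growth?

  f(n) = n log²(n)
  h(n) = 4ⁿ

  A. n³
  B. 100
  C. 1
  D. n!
A

We need g(n) with n log²(n) = o(g(n)) and g(n) = o(4ⁿ), i.e. O(n log² n) ≺ g ≺ O(4ⁿ).
Check each option:
  A. n³ — O(n³) is strictly between O(n log² n) and O(4ⁿ) ✓
  B. 100 — O(1) does not grow strictly faster than f(n)
  C. 1 — O(1) does not grow strictly faster than f(n)
  D. n! — O(n!) does not grow strictly slower than h(n)

Only option A (n³) lies strictly between.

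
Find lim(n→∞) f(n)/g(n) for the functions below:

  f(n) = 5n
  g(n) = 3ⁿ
0

Since 5n (O(n)) grows slower than 3ⁿ (O(3ⁿ)),
the ratio f(n)/g(n) → 0 as n → ∞.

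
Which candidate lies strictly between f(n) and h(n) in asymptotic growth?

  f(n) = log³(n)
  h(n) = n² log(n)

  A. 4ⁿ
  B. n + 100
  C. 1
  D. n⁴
B

We need g(n) with log³(n) = o(g(n)) and g(n) = o(n² log(n)), i.e. O(log³ n) ≺ g ≺ O(n² log n).
Check each option:
  A. 4ⁿ — O(4ⁿ) does not grow strictly slower than h(n)
  B. n + 100 — O(n) is strictly between O(log³ n) and O(n² log n) ✓
  C. 1 — O(1) does not grow strictly faster than f(n)
  D. n⁴ — O(n⁴) does not grow strictly slower than h(n)

Only option B (n + 100) lies strictly between.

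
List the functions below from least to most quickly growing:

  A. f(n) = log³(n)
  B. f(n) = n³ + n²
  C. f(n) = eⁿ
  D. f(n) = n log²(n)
A < D < B < C

Comparing growth rates:
A = log³(n) is O(log³ n)
D = n log²(n) is O(n log² n)
B = n³ + n² is O(n³)
C = eⁿ is O(eⁿ)

Therefore, the order from slowest to fastest is: A < D < B < C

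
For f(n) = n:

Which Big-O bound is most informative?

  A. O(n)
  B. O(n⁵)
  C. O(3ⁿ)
A

f(n) = n is O(n).
All listed options are valid Big-O bounds (upper bounds),
but O(n) is the tightest (smallest valid bound).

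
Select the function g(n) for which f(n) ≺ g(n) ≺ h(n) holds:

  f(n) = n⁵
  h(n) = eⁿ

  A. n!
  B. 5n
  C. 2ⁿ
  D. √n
C

We need g(n) with n⁵ = o(g(n)) and g(n) = o(eⁿ), i.e. O(n⁵) ≺ g ≺ O(eⁿ).
Check each option:
  A. n! — O(n!) does not grow strictly slower than h(n)
  B. 5n — O(n) does not grow strictly faster than f(n)
  C. 2ⁿ — O(2ⁿ) is strictly between O(n⁵) and O(eⁿ) ✓
  D. √n — O(√n) does not grow strictly faster than f(n)

Only option C (2ⁿ) lies strictly between.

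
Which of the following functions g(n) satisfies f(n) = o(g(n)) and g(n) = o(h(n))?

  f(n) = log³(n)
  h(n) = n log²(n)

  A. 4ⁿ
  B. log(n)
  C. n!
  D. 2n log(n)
D

We need g(n) with log³(n) = o(g(n)) and g(n) = o(n log²(n)), i.e. O(log³ n) ≺ g ≺ O(n log² n).
Check each option:
  A. 4ⁿ — O(4ⁿ) does not grow strictly slower than h(n)
  B. log(n) — O(log n) does not grow strictly faster than f(n)
  C. n! — O(n!) does not grow strictly slower than h(n)
  D. 2n log(n) — O(n log n) is strictly between O(log³ n) and O(n log² n) ✓

Only option D (2n log(n)) lies strictly between.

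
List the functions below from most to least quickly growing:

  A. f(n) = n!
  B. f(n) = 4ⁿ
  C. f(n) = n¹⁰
A > B > C

Comparing growth rates:
A = n! is O(n!)
B = 4ⁿ is O(4ⁿ)
C = n¹⁰ is O(n¹⁰)

Therefore, the order from fastest to slowest is: A > B > C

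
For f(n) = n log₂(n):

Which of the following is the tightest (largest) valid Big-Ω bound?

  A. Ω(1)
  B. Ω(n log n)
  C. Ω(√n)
B

f(n) = n log₂(n) is Ω(n log n).
All listed options are valid Big-Ω bounds (lower bounds),
but Ω(n log n) is the tightest (largest valid bound).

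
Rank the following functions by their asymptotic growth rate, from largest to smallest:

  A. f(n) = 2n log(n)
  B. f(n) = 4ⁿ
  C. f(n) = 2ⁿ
B > C > A

Comparing growth rates:
B = 4ⁿ is O(4ⁿ)
C = 2ⁿ is O(2ⁿ)
A = 2n log(n) is O(n log n)

Therefore, the order from fastest to slowest is: B > C > A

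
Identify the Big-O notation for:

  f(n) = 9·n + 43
O(n)

The dominant term in 9·n + 43 is 9·n, which is Θ(n).
Lower-order terms (43) are asymptotically negligible.
Constants are absorbed, so the tightest bound is O(n).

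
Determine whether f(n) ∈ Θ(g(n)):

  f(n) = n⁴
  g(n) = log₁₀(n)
False

f(n) = n⁴ is O(n⁴), and g(n) = log₁₀(n) is O(log n).
Since they have different growth rates, f(n) = Θ(g(n)) is false.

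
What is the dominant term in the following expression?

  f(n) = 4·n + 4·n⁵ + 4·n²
4·n⁵

Looking at each term:
  - 4·n is O(n)
  - 4·n⁵ is O(n⁵)
  - 4·n² is O(n²)

The term 4·n⁵ (O(n⁵)) grows fastest and dominates all others.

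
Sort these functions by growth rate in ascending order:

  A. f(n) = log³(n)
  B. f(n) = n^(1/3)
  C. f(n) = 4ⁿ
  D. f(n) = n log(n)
A < B < D < C

Comparing growth rates:
A = log³(n) is O(log³ n)
B = n^(1/3) is O(n^(1/3))
D = n log(n) is O(n log n)
C = 4ⁿ is O(4ⁿ)

Therefore, the order from slowest to fastest is: A < B < D < C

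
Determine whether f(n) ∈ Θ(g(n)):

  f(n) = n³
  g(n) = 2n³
True

f(n) = n³ and g(n) = 2n³ are both O(n³).
Since they have the same asymptotic growth rate, f(n) = Θ(g(n)) is true.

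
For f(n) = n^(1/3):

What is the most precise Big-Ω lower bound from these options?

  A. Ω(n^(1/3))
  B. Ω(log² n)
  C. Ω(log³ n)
A

f(n) = n^(1/3) is Ω(n^(1/3)).
All listed options are valid Big-Ω bounds (lower bounds),
but Ω(n^(1/3)) is the tightest (largest valid bound).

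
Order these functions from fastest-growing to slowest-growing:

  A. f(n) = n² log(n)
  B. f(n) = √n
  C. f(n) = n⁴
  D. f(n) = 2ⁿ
D > C > A > B

Comparing growth rates:
D = 2ⁿ is O(2ⁿ)
C = n⁴ is O(n⁴)
A = n² log(n) is O(n² log n)
B = √n is O(√n)

Therefore, the order from fastest to slowest is: D > C > A > B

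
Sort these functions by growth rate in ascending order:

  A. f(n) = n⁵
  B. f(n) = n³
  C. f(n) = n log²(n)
C < B < A

Comparing growth rates:
C = n log²(n) is O(n log² n)
B = n³ is O(n³)
A = n⁵ is O(n⁵)

Therefore, the order from slowest to fastest is: C < B < A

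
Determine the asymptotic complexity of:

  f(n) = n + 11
O(n)

The dominant term in n + 11 is n, which is Θ(n).
Lower-order terms (11) are asymptotically negligible.
Constants are absorbed, so the tightest bound is O(n).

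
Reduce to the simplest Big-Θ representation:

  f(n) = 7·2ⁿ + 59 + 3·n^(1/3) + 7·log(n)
Θ(2ⁿ)

Order the terms by growth rate: 59 ≺ 7·log(n) ≺ 3·n^(1/3) ≺ 7·2ⁿ.
The fastest-growing term 7·2ⁿ dominates as n → ∞; dropping its constant factor gives Θ(2ⁿ).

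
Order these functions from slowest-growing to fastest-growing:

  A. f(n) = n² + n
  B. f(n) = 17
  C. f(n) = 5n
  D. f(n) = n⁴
B < C < A < D

Comparing growth rates:
B = 17 is O(1)
C = 5n is O(n)
A = n² + n is O(n²)
D = n⁴ is O(n⁴)

Therefore, the order from slowest to fastest is: B < C < A < D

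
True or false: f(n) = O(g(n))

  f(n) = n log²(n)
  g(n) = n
False

f(n) = n log²(n) is O(n log² n), and g(n) = n is O(n).
Since O(n log² n) grows faster than O(n), f(n) = O(g(n)) is false.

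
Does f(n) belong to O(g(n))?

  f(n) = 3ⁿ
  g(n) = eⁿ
False

f(n) = 3ⁿ is O(3ⁿ), and g(n) = eⁿ is O(eⁿ).
Since O(3ⁿ) grows faster than O(eⁿ), f(n) = O(g(n)) is false.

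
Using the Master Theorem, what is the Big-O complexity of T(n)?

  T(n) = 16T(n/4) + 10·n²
Θ(n² log n)

Master Theorem: a = 16, b = 4, f(n) = 10·n².
Compute the critical exponent d = log₄(16) = 2.
Compare f(n) = Θ(n²) against n^d:
  k = 2 = d, so f(n) = Θ(n^d) — Case 2.
  Work is balanced across levels: T(n) = Θ(n^d log n) = Θ(n² log n).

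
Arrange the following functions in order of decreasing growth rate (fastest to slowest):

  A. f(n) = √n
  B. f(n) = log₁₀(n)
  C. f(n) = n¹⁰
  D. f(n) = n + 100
C > D > A > B

Comparing growth rates:
C = n¹⁰ is O(n¹⁰)
D = n + 100 is O(n)
A = √n is O(√n)
B = log₁₀(n) is O(log n)

Therefore, the order from fastest to slowest is: C > D > A > B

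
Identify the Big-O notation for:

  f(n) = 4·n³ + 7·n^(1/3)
O(n³)

The dominant term in 4·n³ + 7·n^(1/3) is 4·n³, which is Θ(n³).
Lower-order terms (7·n^(1/3)) are asymptotically negligible.
Constants are absorbed, so the tightest bound is O(n³).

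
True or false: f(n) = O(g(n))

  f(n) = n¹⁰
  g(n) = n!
True

f(n) = n¹⁰ is O(n¹⁰), and g(n) = n! is O(n!).
Since O(n¹⁰) ⊆ O(n!) (f grows no faster than g), f(n) = O(g(n)) is true.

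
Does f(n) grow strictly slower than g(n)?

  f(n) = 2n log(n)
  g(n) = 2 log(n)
False

f(n) = 2n log(n) is O(n log n), and g(n) = 2 log(n) is O(log n).
Since O(n log n) grows faster than or equal to O(log n), f(n) = o(g(n)) is false.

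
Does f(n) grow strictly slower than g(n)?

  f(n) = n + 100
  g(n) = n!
True

f(n) = n + 100 is O(n), and g(n) = n! is O(n!).
Since O(n) grows strictly slower than O(n!), f(n) = o(g(n)) is true.
This means lim(n→∞) f(n)/g(n) = 0.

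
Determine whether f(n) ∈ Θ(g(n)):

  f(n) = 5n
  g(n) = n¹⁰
False

f(n) = 5n is O(n), and g(n) = n¹⁰ is O(n¹⁰).
Since they have different growth rates, f(n) = Θ(g(n)) is false.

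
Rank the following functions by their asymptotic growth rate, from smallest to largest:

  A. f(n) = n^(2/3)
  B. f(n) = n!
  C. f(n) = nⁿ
A < B < C

Comparing growth rates:
A = n^(2/3) is O(n^(2/3))
B = n! is O(n!)
C = nⁿ is O(nⁿ)

Therefore, the order from slowest to fastest is: A < B < C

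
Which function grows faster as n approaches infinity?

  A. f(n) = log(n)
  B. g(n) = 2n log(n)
B

f(n) = log(n) is O(log n), while g(n) = 2n log(n) is O(n log n).
Since O(n log n) grows faster than O(log n), g(n) dominates.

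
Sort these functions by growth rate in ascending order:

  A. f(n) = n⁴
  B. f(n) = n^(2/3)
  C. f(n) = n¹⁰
B < A < C

Comparing growth rates:
B = n^(2/3) is O(n^(2/3))
A = n⁴ is O(n⁴)
C = n¹⁰ is O(n¹⁰)

Therefore, the order from slowest to fastest is: B < A < C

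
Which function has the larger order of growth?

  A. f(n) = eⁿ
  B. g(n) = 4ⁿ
B

f(n) = eⁿ is O(eⁿ), while g(n) = 4ⁿ is O(4ⁿ).
Since O(4ⁿ) grows faster than O(eⁿ), g(n) dominates.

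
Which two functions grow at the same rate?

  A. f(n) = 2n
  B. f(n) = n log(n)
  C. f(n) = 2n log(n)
B and C

Examining each function:
  A. 2n is O(n)
  B. n log(n) is O(n log n)
  C. 2n log(n) is O(n log n)

Functions B and C both have the same complexity class.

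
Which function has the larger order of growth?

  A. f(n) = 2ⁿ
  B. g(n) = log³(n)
A

f(n) = 2ⁿ is O(2ⁿ), while g(n) = log³(n) is O(log³ n).
Since O(2ⁿ) grows faster than O(log³ n), f(n) dominates.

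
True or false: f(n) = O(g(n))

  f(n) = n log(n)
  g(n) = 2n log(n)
True

f(n) = n log(n) and g(n) = 2n log(n) are both O(n log n).
Big-O permits equal growth rates (f ≤ c·g for some c), so f(n) = O(g(n)) is true.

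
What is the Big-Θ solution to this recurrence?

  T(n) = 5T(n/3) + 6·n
Θ(n^log₃(5))

Master Theorem: a = 5, b = 3, f(n) = 6·n.
Compute the critical exponent d = log₃(5) = 1.465.
Compare f(n) = Θ(n) against n^d:
  k = 1 < d = 1.465, so f(n) = O(n^(d-ε)) — Case 1.
  The recursion cost dominates: T(n) = Θ(n^d) = Θ(n^log₃(5)).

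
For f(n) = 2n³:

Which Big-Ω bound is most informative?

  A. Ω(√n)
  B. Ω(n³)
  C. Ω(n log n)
B

f(n) = 2n³ is Ω(n³).
All listed options are valid Big-Ω bounds (lower bounds),
but Ω(n³) is the tightest (largest valid bound).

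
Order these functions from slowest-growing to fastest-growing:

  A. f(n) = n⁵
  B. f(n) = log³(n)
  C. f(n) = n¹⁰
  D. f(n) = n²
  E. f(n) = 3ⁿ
B < D < A < C < E

Comparing growth rates:
B = log³(n) is O(log³ n)
D = n² is O(n²)
A = n⁵ is O(n⁵)
C = n¹⁰ is O(n¹⁰)
E = 3ⁿ is O(3ⁿ)

Therefore, the order from slowest to fastest is: B < D < A < C < E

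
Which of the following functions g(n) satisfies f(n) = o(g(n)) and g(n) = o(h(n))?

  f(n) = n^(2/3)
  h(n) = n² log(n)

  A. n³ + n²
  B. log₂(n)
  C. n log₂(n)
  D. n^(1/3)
C

We need g(n) with n^(2/3) = o(g(n)) and g(n) = o(n² log(n)), i.e. O(n^(2/3)) ≺ g ≺ O(n² log n).
Check each option:
  A. n³ + n² — O(n³) does not grow strictly slower than h(n)
  B. log₂(n) — O(log n) does not grow strictly faster than f(n)
  C. n log₂(n) — O(n log n) is strictly between O(n^(2/3)) and O(n² log n) ✓
  D. n^(1/3) — O(n^(1/3)) does not grow strictly faster than f(n)

Only option C (n log₂(n)) lies strictly between.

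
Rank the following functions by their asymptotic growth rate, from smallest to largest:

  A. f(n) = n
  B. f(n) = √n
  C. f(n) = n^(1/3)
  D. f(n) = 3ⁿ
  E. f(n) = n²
C < B < A < E < D

Comparing growth rates:
C = n^(1/3) is O(n^(1/3))
B = √n is O(√n)
A = n is O(n)
E = n² is O(n²)
D = 3ⁿ is O(3ⁿ)

Therefore, the order from slowest to fastest is: C < B < A < E < D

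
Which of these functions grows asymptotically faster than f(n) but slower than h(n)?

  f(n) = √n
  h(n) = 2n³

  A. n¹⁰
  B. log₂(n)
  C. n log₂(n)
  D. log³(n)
C

We need g(n) with √n = o(g(n)) and g(n) = o(2n³), i.e. O(√n) ≺ g ≺ O(n³).
Check each option:
  A. n¹⁰ — O(n¹⁰) does not grow strictly slower than h(n)
  B. log₂(n) — O(log n) does not grow strictly faster than f(n)
  C. n log₂(n) — O(n log n) is strictly between O(√n) and O(n³) ✓
  D. log³(n) — O(log³ n) does not grow strictly faster than f(n)

Only option C (n log₂(n)) lies strictly between.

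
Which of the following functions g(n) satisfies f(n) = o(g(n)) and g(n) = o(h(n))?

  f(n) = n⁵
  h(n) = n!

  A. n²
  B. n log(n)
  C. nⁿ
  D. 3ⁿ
D

We need g(n) with n⁵ = o(g(n)) and g(n) = o(n!), i.e. O(n⁵) ≺ g ≺ O(n!).
Check each option:
  A. n² — O(n²) does not grow strictly faster than f(n)
  B. n log(n) — O(n log n) does not grow strictly faster than f(n)
  C. nⁿ — O(nⁿ) does not grow strictly slower than h(n)
  D. 3ⁿ — O(3ⁿ) is strictly between O(n⁵) and O(n!) ✓

Only option D (3ⁿ) lies strictly between.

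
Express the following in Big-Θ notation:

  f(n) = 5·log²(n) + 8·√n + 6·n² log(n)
Θ(n² log n)

Order the terms by growth rate: 5·log²(n) ≺ 8·√n ≺ 6·n² log(n).
The fastest-growing term 6·n² log(n) dominates as n → ∞; dropping its constant factor gives Θ(n² log n).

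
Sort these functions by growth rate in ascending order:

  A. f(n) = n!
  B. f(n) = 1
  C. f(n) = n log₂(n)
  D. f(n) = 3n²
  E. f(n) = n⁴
B < C < D < E < A

Comparing growth rates:
B = 1 is O(1)
C = n log₂(n) is O(n log n)
D = 3n² is O(n²)
E = n⁴ is O(n⁴)
A = n! is O(n!)

Therefore, the order from slowest to fastest is: B < C < D < E < A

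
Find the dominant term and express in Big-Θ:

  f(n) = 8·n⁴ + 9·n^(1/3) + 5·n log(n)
Θ(n⁴)

Order the terms by growth rate: 9·n^(1/3) ≺ 5·n log(n) ≺ 8·n⁴.
The fastest-growing term 8·n⁴ dominates as n → ∞; dropping its constant factor gives Θ(n⁴).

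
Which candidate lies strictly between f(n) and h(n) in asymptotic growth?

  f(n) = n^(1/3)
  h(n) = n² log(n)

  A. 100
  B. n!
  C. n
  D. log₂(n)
C

We need g(n) with n^(1/3) = o(g(n)) and g(n) = o(n² log(n)), i.e. O(n^(1/3)) ≺ g ≺ O(n² log n).
Check each option:
  A. 100 — O(1) does not grow strictly faster than f(n)
  B. n! — O(n!) does not grow strictly slower than h(n)
  C. n — O(n) is strictly between O(n^(1/3)) and O(n² log n) ✓
  D. log₂(n) — O(log n) does not grow strictly faster than f(n)

Only option C (n) lies strictly between.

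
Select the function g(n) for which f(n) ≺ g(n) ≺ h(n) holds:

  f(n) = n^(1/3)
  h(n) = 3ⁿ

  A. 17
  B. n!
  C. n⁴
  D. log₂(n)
C

We need g(n) with n^(1/3) = o(g(n)) and g(n) = o(3ⁿ), i.e. O(n^(1/3)) ≺ g ≺ O(3ⁿ).
Check each option:
  A. 17 — O(1) does not grow strictly faster than f(n)
  B. n! — O(n!) does not grow strictly slower than h(n)
  C. n⁴ — O(n⁴) is strictly between O(n^(1/3)) and O(3ⁿ) ✓
  D. log₂(n) — O(log n) does not grow strictly faster than f(n)

Only option C (n⁴) lies strictly between.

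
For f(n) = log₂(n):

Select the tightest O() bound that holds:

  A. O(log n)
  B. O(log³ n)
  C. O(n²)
A

f(n) = log₂(n) is O(log n).
All listed options are valid Big-O bounds (upper bounds),
but O(log n) is the tightest (smallest valid bound).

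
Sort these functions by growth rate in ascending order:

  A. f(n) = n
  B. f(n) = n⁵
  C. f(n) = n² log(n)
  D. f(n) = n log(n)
A < D < C < B

Comparing growth rates:
A = n is O(n)
D = n log(n) is O(n log n)
C = n² log(n) is O(n² log n)
B = n⁵ is O(n⁵)

Therefore, the order from slowest to fastest is: A < D < C < B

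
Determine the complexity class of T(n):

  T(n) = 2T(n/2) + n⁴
Θ(n⁴)

Master Theorem: a = 2, b = 2, f(n) = n⁴.
Compute the critical exponent d = log₂(2) = 1.
Compare f(n) = Θ(n⁴) against n^d:
  k = 4 > d = 1, so f(n) = Ω(n^(d+ε)) — Case 3.
  Regularity: a·(n/b)^4/n^4 = a/b^4 = 2/16 < 1 ✓.
  The top-level work dominates: T(n) = Θ(f(n)) = Θ(n⁴).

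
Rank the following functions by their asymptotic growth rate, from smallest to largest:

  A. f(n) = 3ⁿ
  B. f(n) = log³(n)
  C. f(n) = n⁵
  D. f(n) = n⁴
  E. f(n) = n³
B < E < D < C < A

Comparing growth rates:
B = log³(n) is O(log³ n)
E = n³ is O(n³)
D = n⁴ is O(n⁴)
C = n⁵ is O(n⁵)
A = 3ⁿ is O(3ⁿ)

Therefore, the order from slowest to fastest is: B < E < D < C < A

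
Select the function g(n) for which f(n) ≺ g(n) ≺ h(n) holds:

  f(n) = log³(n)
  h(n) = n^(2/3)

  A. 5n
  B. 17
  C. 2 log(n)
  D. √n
D

We need g(n) with log³(n) = o(g(n)) and g(n) = o(n^(2/3)), i.e. O(log³ n) ≺ g ≺ O(n^(2/3)).
Check each option:
  A. 5n — O(n) does not grow strictly slower than h(n)
  B. 17 — O(1) does not grow strictly faster than f(n)
  C. 2 log(n) — O(log n) does not grow strictly faster than f(n)
  D. √n — O(√n) is strictly between O(log³ n) and O(n^(2/3)) ✓

Only option D (√n) lies strictly between.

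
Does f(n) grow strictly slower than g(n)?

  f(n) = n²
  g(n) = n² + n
False

f(n) = n² is O(n²), and g(n) = n² + n is O(n²).
Since they have the same growth rate, f(n) = o(g(n)) is false.
(f = o(g) requires f to grow strictly slower, not equal.)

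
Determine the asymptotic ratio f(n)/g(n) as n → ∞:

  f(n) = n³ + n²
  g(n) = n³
1

Since n³ + n² and n³ have the same growth rate (O(n³)),
the ratio converges to a constant: 1.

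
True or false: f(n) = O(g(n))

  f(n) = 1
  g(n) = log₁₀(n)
True

f(n) = 1 is O(1), and g(n) = log₁₀(n) is O(log n).
Since O(1) ⊆ O(log n) (f grows no faster than g), f(n) = O(g(n)) is true.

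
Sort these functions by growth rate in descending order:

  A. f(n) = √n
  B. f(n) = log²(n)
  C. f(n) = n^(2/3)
C > A > B

Comparing growth rates:
C = n^(2/3) is O(n^(2/3))
A = √n is O(√n)
B = log²(n) is O(log² n)

Therefore, the order from fastest to slowest is: C > A > B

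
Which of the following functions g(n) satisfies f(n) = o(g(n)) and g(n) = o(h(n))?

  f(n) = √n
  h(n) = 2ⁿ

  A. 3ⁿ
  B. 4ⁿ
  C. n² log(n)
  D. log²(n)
C

We need g(n) with √n = o(g(n)) and g(n) = o(2ⁿ), i.e. O(√n) ≺ g ≺ O(2ⁿ).
Check each option:
  A. 3ⁿ — O(3ⁿ) does not grow strictly slower than h(n)
  B. 4ⁿ — O(4ⁿ) does not grow strictly slower than h(n)
  C. n² log(n) — O(n² log n) is strictly between O(√n) and O(2ⁿ) ✓
  D. log²(n) — O(log² n) does not grow strictly faster than f(n)

Only option C (n² log(n)) lies strictly between.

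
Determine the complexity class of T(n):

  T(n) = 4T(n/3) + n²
Θ(n²)

Master Theorem: a = 4, b = 3, f(n) = n².
Compute the critical exponent d = log₃(4) = 1.262.
Compare f(n) = Θ(n²) against n^d:
  k = 2 > d = 1.262, so f(n) = Ω(n^(d+ε)) — Case 3.
  Regularity: a·(n/b)^2/n^2 = a/b^2 = 4/9 < 1 ✓.
  The top-level work dominates: T(n) = Θ(f(n)) = Θ(n²).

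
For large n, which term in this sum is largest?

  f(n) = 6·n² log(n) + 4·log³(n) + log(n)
6·n² log(n)

Looking at each term:
  - 6·n² log(n) is O(n² log n)
  - 4·log³(n) is O(log³ n)
  - log(n) is O(log n)

The term 6·n² log(n) (O(n² log n)) grows fastest and dominates all others.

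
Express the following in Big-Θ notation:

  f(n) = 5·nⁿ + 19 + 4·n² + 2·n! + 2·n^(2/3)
Θ(nⁿ)

Order the terms by growth rate: 19 ≺ 2·n^(2/3) ≺ 4·n² ≺ 2·n! ≺ 5·nⁿ.
The fastest-growing term 5·nⁿ dominates as n → ∞; dropping its constant factor gives Θ(nⁿ).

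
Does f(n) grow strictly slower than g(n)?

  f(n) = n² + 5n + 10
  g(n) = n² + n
False

f(n) = n² + 5n + 10 is O(n²), and g(n) = n² + n is O(n²).
Since they have the same growth rate, f(n) = o(g(n)) is false.
(f = o(g) requires f to grow strictly slower, not equal.)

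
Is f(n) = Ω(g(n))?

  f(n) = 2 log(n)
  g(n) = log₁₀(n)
True

f(n) = 2 log(n) and g(n) = log₁₀(n) are both O(log n).
Big-Ω permits equal growth rates (f ≥ c·g for some c > 0), so f(n) = Ω(g(n)) is true.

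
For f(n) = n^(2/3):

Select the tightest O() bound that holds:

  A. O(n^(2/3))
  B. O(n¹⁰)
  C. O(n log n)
A

f(n) = n^(2/3) is O(n^(2/3)).
All listed options are valid Big-O bounds (upper bounds),
but O(n^(2/3)) is the tightest (smallest valid bound).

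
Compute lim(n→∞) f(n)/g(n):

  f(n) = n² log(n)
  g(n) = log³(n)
∞

Since n² log(n) (O(n² log n)) grows faster than log³(n) (O(log³ n)),
the ratio f(n)/g(n) → ∞ as n → ∞.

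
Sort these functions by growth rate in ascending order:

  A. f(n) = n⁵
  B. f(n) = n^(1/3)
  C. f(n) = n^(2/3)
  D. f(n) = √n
B < D < C < A

Comparing growth rates:
B = n^(1/3) is O(n^(1/3))
D = √n is O(√n)
C = n^(2/3) is O(n^(2/3))
A = n⁵ is O(n⁵)

Therefore, the order from slowest to fastest is: B < D < C < A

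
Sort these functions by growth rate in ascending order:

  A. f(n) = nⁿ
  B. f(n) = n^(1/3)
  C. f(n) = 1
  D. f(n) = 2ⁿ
C < B < D < A

Comparing growth rates:
C = 1 is O(1)
B = n^(1/3) is O(n^(1/3))
D = 2ⁿ is O(2ⁿ)
A = nⁿ is O(nⁿ)

Therefore, the order from slowest to fastest is: C < B < D < A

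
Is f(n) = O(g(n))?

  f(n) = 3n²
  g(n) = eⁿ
True

f(n) = 3n² is O(n²), and g(n) = eⁿ is O(eⁿ).
Since O(n²) ⊆ O(eⁿ) (f grows no faster than g), f(n) = O(g(n)) is true.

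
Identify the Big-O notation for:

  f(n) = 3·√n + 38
O(√n)

The dominant term in 3·√n + 38 is 3·√n, which is Θ(√n).
Lower-order terms (38) are asymptotically negligible.
Constants are absorbed, so the tightest bound is O(√n).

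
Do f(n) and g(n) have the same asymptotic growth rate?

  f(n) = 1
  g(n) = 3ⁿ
False

f(n) = 1 is O(1), and g(n) = 3ⁿ is O(3ⁿ).
Since they have different growth rates, f(n) = Θ(g(n)) is false.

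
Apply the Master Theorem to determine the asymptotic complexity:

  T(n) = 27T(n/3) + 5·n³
Θ(n³ log n)

Master Theorem: a = 27, b = 3, f(n) = 5·n³.
Compute the critical exponent d = log₃(27) = 3.
Compare f(n) = Θ(n³) against n^d:
  k = 3 = d, so f(n) = Θ(n^d) — Case 2.
  Work is balanced across levels: T(n) = Θ(n^d log n) = Θ(n³ log n).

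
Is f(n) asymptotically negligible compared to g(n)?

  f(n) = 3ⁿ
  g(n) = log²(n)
False

f(n) = 3ⁿ is O(3ⁿ), and g(n) = log²(n) is O(log² n).
Since O(3ⁿ) grows faster than or equal to O(log² n), f(n) = o(g(n)) is false.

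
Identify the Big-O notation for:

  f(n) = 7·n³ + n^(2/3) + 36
O(n³)

The dominant term in 7·n³ + n^(2/3) + 36 is 7·n³, which is Θ(n³).
Lower-order terms (n^(2/3), 36) are asymptotically negligible.
Constants are absorbed, so the tightest bound is O(n³).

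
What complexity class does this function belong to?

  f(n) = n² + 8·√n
O(n²)

The dominant term in n² + 8·√n is n², which is Θ(n²).
Lower-order terms (8·√n) are asymptotically negligible.
Constants are absorbed, so the tightest bound is O(n²).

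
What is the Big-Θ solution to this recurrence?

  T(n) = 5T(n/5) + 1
Θ(n)

Master Theorem: a = 5, b = 5, f(n) = 1.
Compute the critical exponent d = log₅(5) = 1.
Compare f(n) = Θ(1) against n^d:
  k = 0 < d = 1, so f(n) = O(n^(d-ε)) — Case 1.
  The recursion cost dominates: T(n) = Θ(n^d) = Θ(n).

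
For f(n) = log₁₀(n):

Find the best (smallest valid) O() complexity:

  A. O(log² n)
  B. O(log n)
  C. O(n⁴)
B

f(n) = log₁₀(n) is O(log n).
All listed options are valid Big-O bounds (upper bounds),
but O(log n) is the tightest (smallest valid bound).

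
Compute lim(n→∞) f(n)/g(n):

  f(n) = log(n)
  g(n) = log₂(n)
log(2)

Since log(n) and log₂(n) have the same growth rate (O(log n)),
the ratio converges to a constant: log(2).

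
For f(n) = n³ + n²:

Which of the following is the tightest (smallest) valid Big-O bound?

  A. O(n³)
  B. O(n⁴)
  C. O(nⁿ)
A

f(n) = n³ + n² is O(n³).
All listed options are valid Big-O bounds (upper bounds),
but O(n³) is the tightest (smallest valid bound).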